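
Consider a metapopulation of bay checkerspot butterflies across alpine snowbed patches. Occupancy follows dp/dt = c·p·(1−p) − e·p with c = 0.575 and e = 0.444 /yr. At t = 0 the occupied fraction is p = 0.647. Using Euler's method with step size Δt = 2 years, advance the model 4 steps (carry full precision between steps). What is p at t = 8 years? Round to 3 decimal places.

Update rule: p ← p + [c·p·(1−p) − e·p]·Δt with Δt = 2.
t = 2: p = 0.64700 + (-0.31189) = 0.33511
t = 4: p = 0.33511 + (-0.04135) = 0.29377
t = 6: p = 0.29377 + (-0.02228) = 0.27149
t = 8: p = 0.27149 + (-0.01363) = 0.25786

0.258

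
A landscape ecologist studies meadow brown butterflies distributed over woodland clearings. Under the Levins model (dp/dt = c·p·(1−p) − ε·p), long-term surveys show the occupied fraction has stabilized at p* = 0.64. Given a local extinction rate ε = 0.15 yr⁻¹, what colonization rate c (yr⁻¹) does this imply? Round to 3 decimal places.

0.417

At equilibrium c(1−p*) = ε, so c = ε/(1−p*).
c = 0.15/(1 − 0.64) = 0.15/0.3600 = 0.4167.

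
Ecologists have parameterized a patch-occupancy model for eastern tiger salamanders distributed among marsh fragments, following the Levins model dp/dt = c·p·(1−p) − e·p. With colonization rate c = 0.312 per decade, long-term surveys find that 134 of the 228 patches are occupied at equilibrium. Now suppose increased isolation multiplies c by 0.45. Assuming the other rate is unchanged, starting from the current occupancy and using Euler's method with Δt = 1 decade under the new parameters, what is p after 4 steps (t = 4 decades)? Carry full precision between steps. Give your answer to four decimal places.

Observed p* = 134/228 = 0.58772.
Balance c(1−p*) = e gives e = 0.312×(1 − 0.58772) = 0.12863.
Starting from p₀ = 0.58772; update p ← p + (dp/dt)·Δt with the new parameters.
t = 1: p = 0.58772 + (-0.04158) = 0.54614
t = 2: p = 0.54614 + (-0.03545) = 0.51069
t = 3: p = 0.51069 + (-0.03061) = 0.48008
t = 4: p = 0.48008 + (-0.02671) = 0.45337

0.4534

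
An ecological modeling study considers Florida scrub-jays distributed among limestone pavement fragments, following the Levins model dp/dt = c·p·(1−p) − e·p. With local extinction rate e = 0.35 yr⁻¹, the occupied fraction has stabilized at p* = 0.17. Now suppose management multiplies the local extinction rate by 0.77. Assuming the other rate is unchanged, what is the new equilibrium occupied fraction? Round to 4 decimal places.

Balance c(1−p*) = e gives c = e/(1 − 0.17000) = 0.35/0.83000 = 0.42169.
New p* = 1 − e/c = 1 − 0.26950/0.42169 = 0.36090.

0.3609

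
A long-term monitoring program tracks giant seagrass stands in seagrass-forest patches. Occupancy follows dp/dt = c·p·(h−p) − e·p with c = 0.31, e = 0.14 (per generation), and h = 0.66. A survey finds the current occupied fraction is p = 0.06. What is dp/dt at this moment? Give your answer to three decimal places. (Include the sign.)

Colonization term: c·p·(h−p) = 0.31×0.06×0.6000 = 0.01116.
Extinction term: e·p = 0.00840.
dp/dt = 0.01116 − 0.00840 = 0.00276.

0.003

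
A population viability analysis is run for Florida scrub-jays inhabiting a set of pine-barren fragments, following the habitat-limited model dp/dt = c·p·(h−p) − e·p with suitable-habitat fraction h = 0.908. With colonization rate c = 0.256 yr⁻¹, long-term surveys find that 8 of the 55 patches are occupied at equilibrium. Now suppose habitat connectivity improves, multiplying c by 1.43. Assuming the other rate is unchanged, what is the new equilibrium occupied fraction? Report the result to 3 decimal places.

Observed p* = 8/55 = 0.14545.
Balance c(h−p*) = e gives e = 0.256×(0.908 − 0.14545) = 0.19521.
New p* = 0.908 − e/c = 0.908 − 0.19521/0.36608 = 0.37476.

0.375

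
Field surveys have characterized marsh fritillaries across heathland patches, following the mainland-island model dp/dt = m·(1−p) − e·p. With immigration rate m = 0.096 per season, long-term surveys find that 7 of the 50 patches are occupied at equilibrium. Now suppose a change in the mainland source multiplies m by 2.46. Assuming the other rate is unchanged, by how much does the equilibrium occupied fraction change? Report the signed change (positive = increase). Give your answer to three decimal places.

Observed p* = 7/50 = 0.14000.
Balance m(1−p*) = e·p* gives e = m(1−p*)/p* = 0.096×0.86000/0.14000 = 0.58971.
New p* = m/(m+e) = 0.23616/(0.23616+0.58971) = 0.28595.
Δp* = 0.28595 − 0.14000 = +0.14595.

0.146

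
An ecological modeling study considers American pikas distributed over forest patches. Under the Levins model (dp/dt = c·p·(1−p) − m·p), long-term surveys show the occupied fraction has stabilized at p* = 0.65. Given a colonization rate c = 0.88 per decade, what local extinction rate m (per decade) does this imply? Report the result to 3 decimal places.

0.308

At equilibrium c(1−p*) = m.
m = 0.88 × (1 − 0.65) = 0.88 × 0.3500 = 0.3080.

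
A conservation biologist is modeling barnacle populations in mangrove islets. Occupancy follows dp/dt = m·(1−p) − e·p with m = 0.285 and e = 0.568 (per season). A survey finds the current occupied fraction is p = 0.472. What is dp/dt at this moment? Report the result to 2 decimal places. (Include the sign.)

-0.12

Colonization term: m·(1−p) = 0.285×0.5280 = 0.15048.
Extinction term: e·p = 0.26810.
dp/dt = 0.15048 − 0.26810 = -0.11762.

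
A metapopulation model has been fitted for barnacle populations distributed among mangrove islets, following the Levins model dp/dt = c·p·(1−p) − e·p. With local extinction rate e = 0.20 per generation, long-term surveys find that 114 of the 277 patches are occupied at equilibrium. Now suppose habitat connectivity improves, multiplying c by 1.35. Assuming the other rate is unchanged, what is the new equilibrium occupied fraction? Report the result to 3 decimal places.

0.564

Observed p* = 114/277 = 0.41155.
Balance c(1−p*) = e gives c = e/(1 − 0.41155) = 0.20/0.58845 = 0.33988.
New p* = 1 − e/c = 1 − 0.20000/0.45884 = 0.56412.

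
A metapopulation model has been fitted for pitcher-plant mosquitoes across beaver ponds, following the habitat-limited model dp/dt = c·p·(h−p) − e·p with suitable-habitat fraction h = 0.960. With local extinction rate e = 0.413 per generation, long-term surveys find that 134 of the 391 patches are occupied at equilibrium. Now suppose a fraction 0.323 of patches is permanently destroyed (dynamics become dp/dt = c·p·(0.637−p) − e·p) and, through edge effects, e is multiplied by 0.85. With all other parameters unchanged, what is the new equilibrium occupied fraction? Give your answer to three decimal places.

0.112

Observed p* = 134/391 = 0.34271.
Balance c(h−p*) = e gives c = e/(0.96 − 0.34271) = 0.413/0.61729 = 0.66905.
New p* = 0.637 − e/c = 0.637 − 0.35105/0.66905 = 0.11230.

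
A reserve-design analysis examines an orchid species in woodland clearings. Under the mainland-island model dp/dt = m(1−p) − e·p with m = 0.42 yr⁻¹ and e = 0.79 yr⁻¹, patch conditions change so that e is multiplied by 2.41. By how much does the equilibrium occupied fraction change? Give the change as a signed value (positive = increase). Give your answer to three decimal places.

Before: p* = 0.42/(0.42+0.79) = 0.3471.
After: m = 0.42, e = 1.9039; p* = 0.42/2.3239 = 0.1807.
Δp* = 0.1807 − 0.3471 = -0.1664.

-0.166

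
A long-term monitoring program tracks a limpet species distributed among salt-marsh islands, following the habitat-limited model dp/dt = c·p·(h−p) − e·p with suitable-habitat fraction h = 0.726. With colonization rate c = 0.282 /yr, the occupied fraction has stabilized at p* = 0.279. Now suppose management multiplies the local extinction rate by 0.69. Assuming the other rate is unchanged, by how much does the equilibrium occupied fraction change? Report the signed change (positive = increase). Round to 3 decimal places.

0.139

Balance c(h−p*) = e gives e = 0.282×(0.726 − 0.27900) = 0.12605.
New p* = 0.726 − e/c = 0.726 − 0.08697/0.28200 = 0.41760.
Δp* = 0.41760 − 0.27900 = +0.13860.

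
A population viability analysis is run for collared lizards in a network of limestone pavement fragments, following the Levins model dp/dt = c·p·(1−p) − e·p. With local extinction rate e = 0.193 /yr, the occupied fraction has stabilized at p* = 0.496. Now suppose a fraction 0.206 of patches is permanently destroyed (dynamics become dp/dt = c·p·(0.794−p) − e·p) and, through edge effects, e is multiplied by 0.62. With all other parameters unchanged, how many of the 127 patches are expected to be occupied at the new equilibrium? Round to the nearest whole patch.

61

Balance c(1−p*) = e gives c = e/(1 − 0.49600) = 0.193/0.50400 = 0.38294.
New p* = 0.794 − e/c = 0.794 − 0.11966/0.38294 = 0.48152.
Expected occupied = 127 × 0.48152 = 61.15 ≈ 61.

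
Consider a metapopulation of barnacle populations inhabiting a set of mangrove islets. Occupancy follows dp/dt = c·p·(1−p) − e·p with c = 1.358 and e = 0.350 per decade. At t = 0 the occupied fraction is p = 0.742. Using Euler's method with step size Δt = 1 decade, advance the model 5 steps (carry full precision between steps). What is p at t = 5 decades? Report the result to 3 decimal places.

Update rule: p ← p + [c·p·(1−p) − e·p]·Δt with Δt = 1.
t = 1: p = 0.74200 + (+0.00027) = 0.74227
t = 2: p = 0.74227 + (-0.00000) = 0.74227
t = 3: p = 0.74227 + (+0.00000) = 0.74227
t = 4: p = 0.74227 + (-0.00000) = 0.74227
t = 5: p = 0.74227 + (+0.00000) = 0.74227

0.742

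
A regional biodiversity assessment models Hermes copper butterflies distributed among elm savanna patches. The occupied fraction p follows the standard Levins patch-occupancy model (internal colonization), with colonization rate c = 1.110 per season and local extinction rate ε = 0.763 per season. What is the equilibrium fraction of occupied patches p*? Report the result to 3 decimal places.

0.313

At equilibrium, colonization balances extinction: c·p*·(1−p*) = ε·p*.
So p* = 1 − ε/c = 1 − 0.763/1.110 = 1 − 0.6874 = 0.3126.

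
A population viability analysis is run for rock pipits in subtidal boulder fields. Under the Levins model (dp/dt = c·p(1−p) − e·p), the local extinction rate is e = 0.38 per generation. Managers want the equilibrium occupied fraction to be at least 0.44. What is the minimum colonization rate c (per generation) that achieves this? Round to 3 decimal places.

p* = 1 − e/c ≥ 0.44 requires e/c ≤ 0.5600, i.e. c ≥ e/0.5600.
c_min = 0.38/0.5600 = 0.6786.

0.679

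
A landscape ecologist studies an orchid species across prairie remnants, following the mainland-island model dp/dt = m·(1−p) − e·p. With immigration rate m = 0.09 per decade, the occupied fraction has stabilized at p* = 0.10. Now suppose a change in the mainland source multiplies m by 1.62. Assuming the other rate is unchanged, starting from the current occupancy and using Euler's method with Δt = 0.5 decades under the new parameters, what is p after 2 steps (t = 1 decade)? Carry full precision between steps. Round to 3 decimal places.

0.138

Balance m(1−p*) = e·p* gives e = m(1−p*)/p* = 0.09×0.90000/0.10000 = 0.81000.
Starting from p₀ = 0.10000; update p ← p + (dp/dt)·Δt with the new parameters.
step 1: Δp = +0.02511, p = 0.12511
step 2: Δp = +0.01311, p = 0.13822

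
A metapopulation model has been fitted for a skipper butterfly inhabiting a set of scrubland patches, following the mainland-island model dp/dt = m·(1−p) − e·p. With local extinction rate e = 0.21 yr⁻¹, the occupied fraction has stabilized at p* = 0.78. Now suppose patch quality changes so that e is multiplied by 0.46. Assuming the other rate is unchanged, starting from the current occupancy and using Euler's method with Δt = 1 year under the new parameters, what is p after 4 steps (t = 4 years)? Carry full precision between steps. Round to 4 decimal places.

Balance m(1−p*) = e·p* gives m = e·p*/(1−p*) = 0.21×0.78000/0.22000 = 0.74455.
Starting from p₀ = 0.78000; update p ← p + (dp/dt)·Δt with the new parameters.
p: 0.78000 → 0.86845  (Δp = +0.08845)
p: 0.86845 → 0.88250  (Δp = +0.01405)
p: 0.88250 → 0.88474  (Δp = +0.00223)
p: 0.88474 → 0.88509  (Δp = +0.00035)

0.8851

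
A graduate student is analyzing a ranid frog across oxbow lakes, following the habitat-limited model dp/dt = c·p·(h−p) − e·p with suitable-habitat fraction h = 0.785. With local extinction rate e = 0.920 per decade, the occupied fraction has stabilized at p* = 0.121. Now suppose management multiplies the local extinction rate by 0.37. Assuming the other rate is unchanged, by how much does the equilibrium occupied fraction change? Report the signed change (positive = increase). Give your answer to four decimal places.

Balance c(h−p*) = e gives c = e/(0.785 − 0.12100) = 0.920/0.66400 = 1.38554.
New p* = 0.785 − e/c = 0.785 − 0.34040/1.38554 = 0.53932.
Δp* = 0.53932 − 0.12100 = +0.41832.

0.4183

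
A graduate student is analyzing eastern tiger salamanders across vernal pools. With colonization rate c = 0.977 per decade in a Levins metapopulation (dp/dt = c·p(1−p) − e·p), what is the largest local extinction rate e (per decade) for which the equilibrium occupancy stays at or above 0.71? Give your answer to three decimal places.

0.283

1 − e/c ≥ 0.71 ⇒ e ≤ c(1 − 0.71) = 0.977 × 0.2900.
e_max = 0.2833.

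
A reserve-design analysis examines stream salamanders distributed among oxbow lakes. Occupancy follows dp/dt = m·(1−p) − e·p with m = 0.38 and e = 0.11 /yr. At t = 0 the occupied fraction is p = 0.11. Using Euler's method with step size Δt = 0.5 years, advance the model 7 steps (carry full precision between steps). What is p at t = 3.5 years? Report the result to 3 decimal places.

0.682

Update rule: p ← p + [m·(1−p) − e·p]·Δt with Δt = 0.5.
t = 0.5: p = 0.11000 + (+0.16305) = 0.27305
t = 1: p = 0.27305 + (+0.12310) = 0.39615
t = 1.5: p = 0.39615 + (+0.09294) = 0.48910
t = 2: p = 0.48910 + (+0.07017) = 0.55927
t = 2.5: p = 0.55927 + (+0.05298) = 0.61225
t = 3: p = 0.61225 + (+0.04000) = 0.65225
t = 3.5: p = 0.65225 + (+0.03020) = 0.68245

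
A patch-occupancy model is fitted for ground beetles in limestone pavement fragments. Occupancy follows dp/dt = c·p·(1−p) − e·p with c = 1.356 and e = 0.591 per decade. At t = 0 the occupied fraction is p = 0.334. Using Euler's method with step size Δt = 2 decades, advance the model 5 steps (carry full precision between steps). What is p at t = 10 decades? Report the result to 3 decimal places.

0.563

Update rule: p ← p + [c·p·(1−p) − e·p]·Δt with Δt = 2.
p: 0.33400 → 0.54248  (Δp = +0.20848)
p: 0.54248 → 0.57437  (Δp = +0.03189)
p: 0.57437 → 0.55846  (Δp = -0.01591)
p: 0.55846 → 0.56709  (Δp = +0.00863)
p: 0.56709 → 0.56258  (Δp = -0.00451)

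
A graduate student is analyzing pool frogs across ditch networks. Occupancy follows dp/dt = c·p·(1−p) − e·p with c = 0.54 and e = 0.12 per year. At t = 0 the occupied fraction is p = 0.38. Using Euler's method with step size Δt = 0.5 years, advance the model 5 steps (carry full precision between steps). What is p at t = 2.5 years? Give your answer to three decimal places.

0.573

Update rule: p ← p + [c·p·(1−p) − e·p]·Δt with Δt = 0.5.
  1  |  dp/dt·Δt = +0.040812  |  p_1 = 0.420812
  2  |  dp/dt·Δt = +0.040558  |  p_2 = 0.461370
  3  |  dp/dt·Δt = +0.039415  |  p_3 = 0.500785
  4  |  dp/dt·Δt = +0.037453  |  p_4 = 0.538238
  5  |  dp/dt·Δt = +0.034811  |  p_5 = 0.573049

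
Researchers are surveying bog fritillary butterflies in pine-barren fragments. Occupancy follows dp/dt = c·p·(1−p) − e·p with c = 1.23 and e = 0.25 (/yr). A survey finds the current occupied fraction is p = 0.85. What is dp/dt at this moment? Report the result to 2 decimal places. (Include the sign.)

-0.06

Colonization term: c·p·(1−p) = 1.23×0.85×0.1500 = 0.15682.
Extinction term: e·p = 0.21250.
dp/dt = 0.15682 − 0.21250 = -0.05568.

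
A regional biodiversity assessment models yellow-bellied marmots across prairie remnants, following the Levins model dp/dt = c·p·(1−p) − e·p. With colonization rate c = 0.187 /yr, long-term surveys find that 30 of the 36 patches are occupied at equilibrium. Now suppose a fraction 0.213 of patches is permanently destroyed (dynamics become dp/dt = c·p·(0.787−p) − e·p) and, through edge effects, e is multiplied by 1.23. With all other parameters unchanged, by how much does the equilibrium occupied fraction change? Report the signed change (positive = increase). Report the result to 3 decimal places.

Observed p* = 30/36 = 0.83333.
Balance c(1−p*) = e gives e = 0.187×(1 − 0.83333) = 0.03117.
New p* = 0.787 − e/c = 0.787 − 0.03834/0.18700 = 0.58197.
Δp* = 0.58197 − 0.83333 = -0.25136.

-0.251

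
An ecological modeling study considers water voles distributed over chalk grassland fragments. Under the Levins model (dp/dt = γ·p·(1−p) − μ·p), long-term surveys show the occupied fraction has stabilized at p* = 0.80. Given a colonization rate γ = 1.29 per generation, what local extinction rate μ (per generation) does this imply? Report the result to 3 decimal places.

0.258

At equilibrium γ(1−p*) = μ.
μ = 1.29 × (1 − 0.80) = 1.29 × 0.2000 = 0.2580.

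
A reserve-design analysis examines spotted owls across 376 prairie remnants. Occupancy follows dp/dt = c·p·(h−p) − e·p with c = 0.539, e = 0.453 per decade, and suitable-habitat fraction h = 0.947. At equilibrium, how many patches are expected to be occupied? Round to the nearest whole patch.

p* = h − e/c = 0.947 − 0.8404 = 0.1066.
Expected occupied patches = N × p* = 376 × 0.1066 = 40.06 ≈ 40.

40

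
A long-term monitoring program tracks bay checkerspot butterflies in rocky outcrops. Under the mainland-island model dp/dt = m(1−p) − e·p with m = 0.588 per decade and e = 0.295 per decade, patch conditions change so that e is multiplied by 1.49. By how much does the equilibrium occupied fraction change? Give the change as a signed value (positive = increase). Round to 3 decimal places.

Before: p* = 0.588/(0.588+0.295) = 0.6659.
After: m = 0.588, e = 0.43955; p* = 0.588/1.0275 = 0.5722.
Δp* = 0.5722 − 0.6659 = -0.0937.

-0.094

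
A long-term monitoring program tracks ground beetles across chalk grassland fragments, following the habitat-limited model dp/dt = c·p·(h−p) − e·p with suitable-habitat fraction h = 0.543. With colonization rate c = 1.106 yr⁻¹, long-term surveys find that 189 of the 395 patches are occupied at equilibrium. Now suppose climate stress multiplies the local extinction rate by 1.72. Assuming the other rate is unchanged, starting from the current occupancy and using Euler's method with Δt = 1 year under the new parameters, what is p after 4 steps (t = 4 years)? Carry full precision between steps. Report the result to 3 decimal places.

0.435

Observed p* = 189/395 = 0.47848.
Balance c(h−p*) = e gives e = 1.106×(0.543 − 0.47848) = 0.07136.
Starting from p₀ = 0.47848; update p ← p + (dp/dt)·Δt with the new parameters.
t = 1: p = 0.47848 + (-0.02458) = 0.45390
t = 2: p = 0.45390 + (-0.01098) = 0.44292
t = 3: p = 0.44292 + (-0.00534) = 0.43758
t = 4: p = 0.43758 + (-0.00269) = 0.43489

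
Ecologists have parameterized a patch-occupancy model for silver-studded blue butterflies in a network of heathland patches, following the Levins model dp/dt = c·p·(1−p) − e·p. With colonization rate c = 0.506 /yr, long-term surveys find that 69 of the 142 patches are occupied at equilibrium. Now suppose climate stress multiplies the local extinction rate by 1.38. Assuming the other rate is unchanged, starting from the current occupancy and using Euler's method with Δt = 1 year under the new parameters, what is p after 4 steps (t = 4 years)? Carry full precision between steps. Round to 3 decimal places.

0.364

Observed p* = 69/142 = 0.48592.
Balance c(1−p*) = e gives e = 0.506×(1 − 0.48592) = 0.26013.
Starting from p₀ = 0.48592; update p ← p + (dp/dt)·Δt with the new parameters.
  1  |  dp/dt·Δt = -0.048032  |  p_1 = 0.437884
  2  |  dp/dt·Δt = -0.032642  |  p_2 = 0.405242
  3  |  dp/dt·Δt = -0.023515  |  p_3 = 0.381727
  4  |  dp/dt·Δt = -0.017609  |  p_4 = 0.364118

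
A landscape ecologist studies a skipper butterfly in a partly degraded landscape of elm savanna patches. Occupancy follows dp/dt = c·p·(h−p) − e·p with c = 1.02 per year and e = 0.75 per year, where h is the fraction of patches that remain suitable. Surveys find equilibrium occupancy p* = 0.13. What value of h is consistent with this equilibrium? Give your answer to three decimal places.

0.865

At equilibrium c(h−p*) = e, so h = p* + e/c.
h = 0.13 + 0.75/1.02 = 0.13 + 0.7353 = 0.8653.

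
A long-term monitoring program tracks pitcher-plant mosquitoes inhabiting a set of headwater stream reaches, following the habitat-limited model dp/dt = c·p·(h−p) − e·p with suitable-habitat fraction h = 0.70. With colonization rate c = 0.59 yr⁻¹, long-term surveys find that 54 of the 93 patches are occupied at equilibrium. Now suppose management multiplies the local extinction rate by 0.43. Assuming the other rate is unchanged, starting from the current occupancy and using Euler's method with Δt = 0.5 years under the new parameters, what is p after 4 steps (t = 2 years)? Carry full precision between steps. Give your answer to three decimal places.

0.617

Observed p* = 54/93 = 0.58065.
Balance c(h−p*) = e gives e = 0.59×(0.7 − 0.58065) = 0.07042.
Starting from p₀ = 0.58065; update p ← p + (dp/dt)·Δt with the new parameters.
t = 0.5: p = 0.58065 + (+0.01165) = 0.59230
t = 1: p = 0.59230 + (+0.00985) = 0.60215
t = 1.5: p = 0.60215 + (+0.00826) = 0.61041
t = 2: p = 0.61041 + (+0.00689) = 0.61730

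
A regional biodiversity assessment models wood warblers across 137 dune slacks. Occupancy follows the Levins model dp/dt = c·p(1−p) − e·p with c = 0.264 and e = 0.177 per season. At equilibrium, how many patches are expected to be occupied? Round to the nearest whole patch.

45

p* = 1 − e/c = 1 − 0.177/0.264 = 0.3295.
Expected occupied patches = N × p* = 137 × 0.3295 = 45.15 ≈ 45.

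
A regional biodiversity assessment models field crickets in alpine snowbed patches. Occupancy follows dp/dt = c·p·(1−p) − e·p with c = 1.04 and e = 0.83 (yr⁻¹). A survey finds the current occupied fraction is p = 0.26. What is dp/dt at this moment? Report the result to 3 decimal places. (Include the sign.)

Colonization term: c·p·(1−p) = 1.04×0.26×0.7400 = 0.20010.
Extinction term: e·p = 0.21580.
dp/dt = 0.20010 − 0.21580 = -0.01570.

-0.016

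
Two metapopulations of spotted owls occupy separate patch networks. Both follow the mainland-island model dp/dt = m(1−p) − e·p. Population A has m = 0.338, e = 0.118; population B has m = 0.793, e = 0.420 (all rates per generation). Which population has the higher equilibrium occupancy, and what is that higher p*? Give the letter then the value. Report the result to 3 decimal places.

A: p*_A = m/(m+e) = 0.338/0.4560 = 0.7412.
B: p*_B = 0.793/1.2130 = 0.6538.
A is higher at 0.7412.

A, 0.741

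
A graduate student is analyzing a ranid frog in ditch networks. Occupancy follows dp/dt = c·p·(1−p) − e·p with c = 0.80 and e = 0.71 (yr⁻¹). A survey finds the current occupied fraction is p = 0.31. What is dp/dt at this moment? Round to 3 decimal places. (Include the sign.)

Colonization term: c·p·(1−p) = 0.80×0.31×0.6900 = 0.17112.
Extinction term: e·p = 0.22010.
dp/dt = 0.17112 − 0.22010 = -0.04898.

-0.049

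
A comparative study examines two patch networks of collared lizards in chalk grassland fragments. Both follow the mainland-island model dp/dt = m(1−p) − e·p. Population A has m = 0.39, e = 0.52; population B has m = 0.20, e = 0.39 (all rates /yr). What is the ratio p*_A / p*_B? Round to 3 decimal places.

1.264

A: p*_A = m/(m+e) = 0.39/0.9100 = 0.4286.
B: p*_B = 0.20/0.5900 = 0.3390.
p*_A / p*_B = 0.4286/0.3390 = 1.2643.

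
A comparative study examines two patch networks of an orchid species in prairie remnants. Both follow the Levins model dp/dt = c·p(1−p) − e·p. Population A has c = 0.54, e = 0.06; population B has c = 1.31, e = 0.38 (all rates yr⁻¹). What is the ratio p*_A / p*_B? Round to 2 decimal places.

1.25

A: p*_A = 1 − 0.06/0.54 = 0.8889.
B: p*_B = 1 − 0.38/1.31 = 0.7099.
p*_A / p*_B = 0.8889/0.7099 = 1.2521.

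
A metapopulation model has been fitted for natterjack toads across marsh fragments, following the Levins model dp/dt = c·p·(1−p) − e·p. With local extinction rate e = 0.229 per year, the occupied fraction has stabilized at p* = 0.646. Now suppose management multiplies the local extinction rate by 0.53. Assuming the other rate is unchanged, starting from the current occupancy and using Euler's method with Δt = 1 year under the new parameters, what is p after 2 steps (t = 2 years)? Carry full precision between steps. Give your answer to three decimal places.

0.760

Balance c(1−p*) = e gives c = e/(1 − 0.64600) = 0.229/0.35400 = 0.64689.
Starting from p₀ = 0.64600; update p ← p + (dp/dt)·Δt with the new parameters.
p: 0.64600 → 0.71553  (Δp = +0.06953)
p: 0.71553 → 0.76036  (Δp = +0.04483)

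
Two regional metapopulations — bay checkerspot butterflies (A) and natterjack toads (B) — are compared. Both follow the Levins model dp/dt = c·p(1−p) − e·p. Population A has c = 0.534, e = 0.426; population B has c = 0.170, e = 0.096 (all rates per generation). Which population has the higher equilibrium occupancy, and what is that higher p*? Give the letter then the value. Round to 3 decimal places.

B, 0.435

A: p*_A = 1 − 0.426/0.534 = 0.2022.
B: p*_B = 1 − 0.096/0.170 = 0.4353.
B is higher at 0.4353.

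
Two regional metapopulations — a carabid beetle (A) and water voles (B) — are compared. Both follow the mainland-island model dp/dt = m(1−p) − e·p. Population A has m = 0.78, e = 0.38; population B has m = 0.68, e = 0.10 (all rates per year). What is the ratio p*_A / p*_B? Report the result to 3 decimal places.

A: p*_A = m/(m+e) = 0.78/1.1600 = 0.6724.
B: p*_B = 0.68/0.7800 = 0.8718.
p*_A / p*_B = 0.6724/0.8718 = 0.7713.

0.771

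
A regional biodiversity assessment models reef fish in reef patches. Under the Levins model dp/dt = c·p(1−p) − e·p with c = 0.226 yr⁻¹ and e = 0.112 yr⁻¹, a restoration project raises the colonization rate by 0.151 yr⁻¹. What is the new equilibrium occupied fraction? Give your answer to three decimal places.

0.703

Before: p* = 1 − 0.112/0.226 = 0.5044.
After the change, c = 0.377, e = 0.112, so p* = 1 − 0.112/0.377 = 0.7029.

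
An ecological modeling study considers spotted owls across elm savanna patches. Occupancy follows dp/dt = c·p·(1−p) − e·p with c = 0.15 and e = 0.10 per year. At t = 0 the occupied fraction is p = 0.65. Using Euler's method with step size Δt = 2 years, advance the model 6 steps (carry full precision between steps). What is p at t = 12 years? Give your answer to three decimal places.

Update rule: p ← p + [c·p·(1−p) − e·p]·Δt with Δt = 2.
t = 2: p = 0.65000 + (-0.06175) = 0.58825
t = 4: p = 0.58825 + (-0.04499) = 0.54326
t = 6: p = 0.54326 + (-0.03421) = 0.50905
t = 8: p = 0.50905 + (-0.02683) = 0.48221
t = 10: p = 0.48221 + (-0.02154) = 0.46068
t = 12: p = 0.46068 + (-0.01760) = 0.44308

0.443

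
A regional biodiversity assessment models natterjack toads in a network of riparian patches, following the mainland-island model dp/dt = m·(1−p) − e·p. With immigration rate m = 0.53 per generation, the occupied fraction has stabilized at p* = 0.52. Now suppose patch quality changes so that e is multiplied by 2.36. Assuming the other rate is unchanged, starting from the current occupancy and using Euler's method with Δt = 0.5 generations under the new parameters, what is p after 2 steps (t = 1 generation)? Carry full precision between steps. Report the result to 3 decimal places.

0.320

Balance m(1−p*) = e·p* gives e = m(1−p*)/p* = 0.53×0.48000/0.52000 = 0.48923.
Starting from p₀ = 0.52000; update p ← p + (dp/dt)·Δt with the new parameters.
t = 0.5: p = 0.52000 + (-0.17299) = 0.34701
t = 1: p = 0.34701 + (-0.02728) = 0.31973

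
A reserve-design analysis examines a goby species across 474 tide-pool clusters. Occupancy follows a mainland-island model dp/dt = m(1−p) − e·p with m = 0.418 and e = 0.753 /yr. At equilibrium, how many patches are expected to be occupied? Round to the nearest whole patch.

169

p* = m/(m+e) = 0.418/1.1710 = 0.3570.
Expected occupied patches = N × p* = 474 × 0.3570 = 169.20 ≈ 169.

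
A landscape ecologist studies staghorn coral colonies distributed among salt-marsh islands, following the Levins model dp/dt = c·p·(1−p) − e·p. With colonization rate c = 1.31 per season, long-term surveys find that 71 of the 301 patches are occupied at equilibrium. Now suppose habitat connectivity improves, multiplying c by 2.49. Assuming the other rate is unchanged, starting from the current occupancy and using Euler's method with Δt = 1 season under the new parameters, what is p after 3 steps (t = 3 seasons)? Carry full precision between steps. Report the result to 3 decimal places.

0.541

Observed p* = 71/301 = 0.23588.
Balance c(1−p*) = e gives e = 1.31×(1 − 0.23588) = 1.00100.
Starting from p₀ = 0.23588; update p ← p + (dp/dt)·Δt with the new parameters.
t = 1: p = 0.23588 + (+0.35181) = 0.58769
t = 2: p = 0.58769 + (+0.20211) = 0.78981
t = 3: p = 0.78981 + (-0.24908) = 0.54073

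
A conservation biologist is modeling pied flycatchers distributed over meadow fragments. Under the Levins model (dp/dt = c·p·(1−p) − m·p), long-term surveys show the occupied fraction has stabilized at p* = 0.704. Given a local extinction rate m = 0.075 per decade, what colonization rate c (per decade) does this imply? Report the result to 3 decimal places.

0.253

At equilibrium c(1−p*) = m, so c = m/(1−p*).
c = 0.075/(1 − 0.704) = 0.075/0.2960 = 0.2534.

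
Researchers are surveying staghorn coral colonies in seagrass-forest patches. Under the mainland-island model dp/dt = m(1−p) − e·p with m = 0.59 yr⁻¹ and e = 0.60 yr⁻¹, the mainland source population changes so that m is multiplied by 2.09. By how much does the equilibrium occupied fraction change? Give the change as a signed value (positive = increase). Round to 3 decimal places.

Before: p* = 0.59/(0.59+0.60) = 0.4958.
After: m = 1.2331, e = 0.6; p* = 1.2331/1.8331 = 0.6727.
Δp* = 0.6727 − 0.4958 = +0.1769.

0.177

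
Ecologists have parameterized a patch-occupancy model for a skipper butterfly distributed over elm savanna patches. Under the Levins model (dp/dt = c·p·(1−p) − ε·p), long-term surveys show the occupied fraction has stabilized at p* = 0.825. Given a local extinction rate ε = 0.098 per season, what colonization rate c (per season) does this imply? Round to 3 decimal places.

At equilibrium c(1−p*) = ε, so c = ε/(1−p*).
c = 0.098/(1 − 0.825) = 0.098/0.1750 = 0.5600.

0.560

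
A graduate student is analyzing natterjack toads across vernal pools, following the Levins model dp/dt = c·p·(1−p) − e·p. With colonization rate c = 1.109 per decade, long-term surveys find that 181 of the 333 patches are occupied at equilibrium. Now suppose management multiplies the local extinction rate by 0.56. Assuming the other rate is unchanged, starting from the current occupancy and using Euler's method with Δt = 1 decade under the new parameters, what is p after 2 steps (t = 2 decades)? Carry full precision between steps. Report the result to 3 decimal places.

0.723

Observed p* = 181/333 = 0.54354.
Balance c(1−p*) = e gives e = 1.109×(1 − 0.54354) = 0.50621.
Starting from p₀ = 0.54354; update p ← p + (dp/dt)·Δt with the new parameters.
p: 0.54354 → 0.66461  (Δp = +0.12106)
p: 0.66461 → 0.72341  (Δp = +0.05880)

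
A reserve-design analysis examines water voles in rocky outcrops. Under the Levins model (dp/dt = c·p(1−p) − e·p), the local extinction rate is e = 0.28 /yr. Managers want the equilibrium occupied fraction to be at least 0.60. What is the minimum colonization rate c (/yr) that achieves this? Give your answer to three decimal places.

p* = 1 − e/c ≥ 0.60 requires e/c ≤ 0.4000, i.e. c ≥ e/0.4000.
c_min = 0.28/0.4000 = 0.7000.

0.700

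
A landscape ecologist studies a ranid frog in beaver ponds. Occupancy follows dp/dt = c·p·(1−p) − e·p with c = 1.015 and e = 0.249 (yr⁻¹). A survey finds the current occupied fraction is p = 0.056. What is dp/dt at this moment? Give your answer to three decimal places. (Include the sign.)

Colonization term: c·p·(1−p) = 1.015×0.056×0.9440 = 0.05366.
Extinction term: e·p = 0.01394.
dp/dt = 0.05366 − 0.01394 = 0.03971.

0.040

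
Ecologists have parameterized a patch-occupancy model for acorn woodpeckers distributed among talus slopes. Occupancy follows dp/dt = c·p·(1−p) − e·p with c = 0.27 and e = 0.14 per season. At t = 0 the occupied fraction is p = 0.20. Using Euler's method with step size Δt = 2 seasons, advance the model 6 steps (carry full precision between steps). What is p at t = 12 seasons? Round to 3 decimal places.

Update rule: p ← p + [c·p·(1−p) − e·p]·Δt with Δt = 2.
p: 0.20000 → 0.23040  (Δp = +0.03040)
p: 0.23040 → 0.26164  (Δp = +0.03124)
p: 0.26164 → 0.29270  (Δp = +0.03106)
p: 0.29270 → 0.32254  (Δp = +0.02984)
p: 0.32254 → 0.35022  (Δp = +0.02768)
p: 0.35022 → 0.37504  (Δp = +0.02482)

0.375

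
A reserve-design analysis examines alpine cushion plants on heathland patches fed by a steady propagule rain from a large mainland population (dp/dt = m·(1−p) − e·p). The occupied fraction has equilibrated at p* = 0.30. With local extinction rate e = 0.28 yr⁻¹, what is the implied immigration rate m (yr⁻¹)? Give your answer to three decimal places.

At equilibrium m(1−p*) = e·p*, so m = e·p*/(1−p*).
m = 0.28 × 0.30 / 0.7000 = 0.0840/0.7000 = 0.1200.

0.120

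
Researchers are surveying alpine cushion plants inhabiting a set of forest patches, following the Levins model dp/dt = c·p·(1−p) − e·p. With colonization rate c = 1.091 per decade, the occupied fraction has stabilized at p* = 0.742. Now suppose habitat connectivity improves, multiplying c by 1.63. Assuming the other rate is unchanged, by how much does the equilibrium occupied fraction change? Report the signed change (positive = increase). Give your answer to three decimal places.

Balance c(1−p*) = e gives e = 1.091×(1 − 0.74200) = 0.28148.
New p* = 1 − e/c = 1 − 0.28148/1.77833 = 0.84172.
Δp* = 0.84172 − 0.74200 = +0.09972.

0.100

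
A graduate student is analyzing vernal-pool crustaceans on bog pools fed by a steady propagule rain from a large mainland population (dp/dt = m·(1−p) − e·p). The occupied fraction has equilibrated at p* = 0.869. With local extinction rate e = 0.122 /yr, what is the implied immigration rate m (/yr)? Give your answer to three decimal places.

0.809

At equilibrium m(1−p*) = e·p*, so m = e·p*/(1−p*).
m = 0.122 × 0.869 / 0.1310 = 0.1060/0.1310 = 0.8093.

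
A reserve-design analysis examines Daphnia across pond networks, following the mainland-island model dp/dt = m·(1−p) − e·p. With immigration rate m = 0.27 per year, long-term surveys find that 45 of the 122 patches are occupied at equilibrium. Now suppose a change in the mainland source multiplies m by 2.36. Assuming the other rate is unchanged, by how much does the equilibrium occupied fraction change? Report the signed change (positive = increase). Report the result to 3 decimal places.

0.211

Observed p* = 45/122 = 0.36885.
Balance m(1−p*) = e·p* gives e = m(1−p*)/p* = 0.27×0.63115/0.36885 = 0.46200.
New p* = m/(m+e) = 0.63720/(0.63720+0.46200) = 0.57969.
Δp* = 0.57969 − 0.36885 = +0.21084.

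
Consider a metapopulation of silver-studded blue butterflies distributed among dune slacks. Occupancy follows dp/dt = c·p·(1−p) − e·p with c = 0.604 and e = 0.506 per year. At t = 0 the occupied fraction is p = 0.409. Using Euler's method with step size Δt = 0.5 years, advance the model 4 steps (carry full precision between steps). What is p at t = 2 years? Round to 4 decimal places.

Update rule: p ← p + [c·p·(1−p) − e·p]·Δt with Δt = 0.5.
p: 0.40900 → 0.37852  (Δp = -0.03048)
p: 0.37852 → 0.35380  (Δp = -0.02472)
p: 0.35380 → 0.33333  (Δp = -0.02047)
p: 0.33333 → 0.31611  (Δp = -0.01722)

0.3161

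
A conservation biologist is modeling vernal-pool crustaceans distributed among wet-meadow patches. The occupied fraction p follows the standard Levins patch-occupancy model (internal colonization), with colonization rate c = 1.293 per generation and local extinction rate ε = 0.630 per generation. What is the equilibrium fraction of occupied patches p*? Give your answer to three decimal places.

0.513

Setting dp/dt = 0 and dividing through by p* gives c·(1−p*) = ε.
So p* = 1 − ε/c = 1 − 0.630/1.293 = 1 − 0.4872 = 0.5128.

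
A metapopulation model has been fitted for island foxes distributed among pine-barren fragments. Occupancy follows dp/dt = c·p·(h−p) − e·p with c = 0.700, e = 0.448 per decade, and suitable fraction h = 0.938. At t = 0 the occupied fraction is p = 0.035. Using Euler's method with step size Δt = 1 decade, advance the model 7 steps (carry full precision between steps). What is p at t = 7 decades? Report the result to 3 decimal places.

0.103

Update rule: p ← p + [c·p·(h−p) − e·p]·Δt with Δt = 1.
t = 1: p = 0.03500 + (+0.00644) = 0.04144
t = 2: p = 0.04144 + (+0.00744) = 0.04889
t = 3: p = 0.04889 + (+0.00852) = 0.05741
t = 4: p = 0.05741 + (+0.00967) = 0.06708
t = 5: p = 0.06708 + (+0.01084) = 0.07792
t = 6: p = 0.07792 + (+0.01200) = 0.08993
t = 7: p = 0.08993 + (+0.01310) = 0.10303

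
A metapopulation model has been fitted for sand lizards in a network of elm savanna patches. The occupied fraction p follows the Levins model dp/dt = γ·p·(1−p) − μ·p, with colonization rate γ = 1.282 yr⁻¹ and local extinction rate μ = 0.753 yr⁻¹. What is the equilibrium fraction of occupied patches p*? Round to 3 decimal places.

0.413

Setting dp/dt = 0 and dividing through by p* gives γ·(1−p*) = μ.
So p* = 1 − μ/γ = 1 − 0.753/1.282 = 1 − 0.5874 = 0.4126.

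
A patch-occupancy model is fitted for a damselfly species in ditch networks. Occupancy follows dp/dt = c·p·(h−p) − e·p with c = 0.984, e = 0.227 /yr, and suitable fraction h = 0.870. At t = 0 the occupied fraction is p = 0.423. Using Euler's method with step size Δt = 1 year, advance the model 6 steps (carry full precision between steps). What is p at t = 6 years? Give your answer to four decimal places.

0.6378

Update rule: p ← p + [c·p·(h−p) − e·p]·Δt with Δt = 1.
  1  |  dp/dt·Δt = +0.090035  |  p_1 = 0.513035
  2  |  dp/dt·Δt = +0.063747  |  p_2 = 0.576781
  3  |  dp/dt·Δt = +0.035488  |  p_3 = 0.612269
  4  |  dp/dt·Δt = +0.016291  |  p_4 = 0.628560
  5  |  dp/dt·Δt = +0.006648  |  p_5 = 0.635208
  6  |  dp/dt·Δt = +0.002563  |  p_6 = 0.637771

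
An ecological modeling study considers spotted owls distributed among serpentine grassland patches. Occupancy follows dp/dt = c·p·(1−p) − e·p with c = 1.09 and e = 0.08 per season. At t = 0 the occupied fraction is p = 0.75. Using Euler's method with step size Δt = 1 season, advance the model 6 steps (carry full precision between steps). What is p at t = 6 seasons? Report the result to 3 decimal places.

Update rule: p ← p + [c·p·(1−p) − e·p]·Δt with Δt = 1.
p: 0.75000 → 0.89438  (Δp = +0.14438)
p: 0.89438 → 0.92580  (Δp = +0.03142)
p: 0.92580 → 0.92661  (Δp = +0.00082)
p: 0.92661 → 0.92661  (Δp = -0.00001)
p: 0.92661 → 0.92661  (Δp = +0.00000)
p: 0.92661 → 0.92661  (Δp = -0.00000)

0.927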